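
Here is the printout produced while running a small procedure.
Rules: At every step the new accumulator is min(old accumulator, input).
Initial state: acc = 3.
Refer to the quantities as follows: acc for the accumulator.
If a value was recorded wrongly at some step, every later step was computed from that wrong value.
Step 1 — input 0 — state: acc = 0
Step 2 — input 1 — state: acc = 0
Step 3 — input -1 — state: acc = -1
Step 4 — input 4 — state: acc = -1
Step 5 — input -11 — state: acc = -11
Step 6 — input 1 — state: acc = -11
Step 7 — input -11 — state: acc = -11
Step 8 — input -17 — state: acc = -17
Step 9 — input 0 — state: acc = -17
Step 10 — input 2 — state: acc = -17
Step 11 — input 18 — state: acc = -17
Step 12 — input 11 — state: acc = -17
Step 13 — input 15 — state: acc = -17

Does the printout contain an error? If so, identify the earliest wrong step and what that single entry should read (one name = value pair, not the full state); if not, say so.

no error

Recomputing the run from the initial state:
step 1: acc = 0
step 2: acc = 0
step 3: acc = -1
step 4: acc = -1
step 5: acc = -11
step 6: acc = -11
step 7: acc = -11
step 8: acc = -17
step 9: acc = -17
step 10: acc = -17
step 11: acc = -17
step 12: acc = -17
step 13: acc = -17
This matches the printout at every step.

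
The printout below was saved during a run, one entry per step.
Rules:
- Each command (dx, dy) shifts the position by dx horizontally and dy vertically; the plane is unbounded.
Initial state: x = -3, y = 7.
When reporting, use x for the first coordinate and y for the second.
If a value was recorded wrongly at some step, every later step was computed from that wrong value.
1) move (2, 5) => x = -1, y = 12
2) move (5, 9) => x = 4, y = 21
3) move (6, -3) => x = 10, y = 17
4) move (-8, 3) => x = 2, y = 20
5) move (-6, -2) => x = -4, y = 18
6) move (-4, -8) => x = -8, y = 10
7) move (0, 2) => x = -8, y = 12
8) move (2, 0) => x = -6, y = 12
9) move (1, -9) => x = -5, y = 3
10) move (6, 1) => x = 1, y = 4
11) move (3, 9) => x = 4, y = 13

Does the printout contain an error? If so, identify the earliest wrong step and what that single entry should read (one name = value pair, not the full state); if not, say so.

Recomputing the run from the initial state:
step 1: x = -1, y = 12
step 2: x = 4, y = 21
step 3: x = 10, y = 18
step 4: x = 2, y = 21
step 5: x = -4, y = 19
step 6: x = -8, y = 11
step 7: x = -8, y = 13
step 8: x = -6, y = 13
step 9: x = -5, y = 4
step 10: x = 1, y = 5
step 11: x = 4, y = 14
The first disagreement with the printout is at step 3, where the value should be y = 18.

step 3, y = 18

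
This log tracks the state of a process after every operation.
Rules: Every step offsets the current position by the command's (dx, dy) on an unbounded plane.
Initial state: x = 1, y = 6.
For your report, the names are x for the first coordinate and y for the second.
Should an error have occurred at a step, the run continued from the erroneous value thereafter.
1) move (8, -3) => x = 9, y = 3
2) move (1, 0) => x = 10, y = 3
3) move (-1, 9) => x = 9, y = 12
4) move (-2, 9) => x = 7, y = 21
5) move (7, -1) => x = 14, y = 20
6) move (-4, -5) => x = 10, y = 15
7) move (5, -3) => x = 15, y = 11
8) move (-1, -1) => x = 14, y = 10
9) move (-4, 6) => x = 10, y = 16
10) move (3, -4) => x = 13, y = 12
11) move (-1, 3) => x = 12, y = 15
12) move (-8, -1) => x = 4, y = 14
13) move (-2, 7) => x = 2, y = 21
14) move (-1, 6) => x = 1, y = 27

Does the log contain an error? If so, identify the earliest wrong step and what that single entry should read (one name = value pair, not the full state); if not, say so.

step 7, y = 12

1. x = 1 + (8) = 9, y = 6 + (-3) = 3 (consistent with the log)
2. x = 9 + (1) = 10, y = 3 + (0) = 3 (consistent with the log)
3. x = 10 + (-1) = 9, y = 3 + (9) = 12 (consistent with the log)
4. x = 9 + (-2) = 7, y = 12 + (9) = 21 (in agreement)
5. x = 7 + (7) = 14, y = 21 + (-1) = 20 (checks out)
6. x = 14 + (-4) = 10, y = 20 + (-5) = 15 (in agreement)
7. x = 10 + (5) = 15, y = 15 + (-3) = 12 (the log has a different value)
First incorrect step: 7; the correct value is y = 12.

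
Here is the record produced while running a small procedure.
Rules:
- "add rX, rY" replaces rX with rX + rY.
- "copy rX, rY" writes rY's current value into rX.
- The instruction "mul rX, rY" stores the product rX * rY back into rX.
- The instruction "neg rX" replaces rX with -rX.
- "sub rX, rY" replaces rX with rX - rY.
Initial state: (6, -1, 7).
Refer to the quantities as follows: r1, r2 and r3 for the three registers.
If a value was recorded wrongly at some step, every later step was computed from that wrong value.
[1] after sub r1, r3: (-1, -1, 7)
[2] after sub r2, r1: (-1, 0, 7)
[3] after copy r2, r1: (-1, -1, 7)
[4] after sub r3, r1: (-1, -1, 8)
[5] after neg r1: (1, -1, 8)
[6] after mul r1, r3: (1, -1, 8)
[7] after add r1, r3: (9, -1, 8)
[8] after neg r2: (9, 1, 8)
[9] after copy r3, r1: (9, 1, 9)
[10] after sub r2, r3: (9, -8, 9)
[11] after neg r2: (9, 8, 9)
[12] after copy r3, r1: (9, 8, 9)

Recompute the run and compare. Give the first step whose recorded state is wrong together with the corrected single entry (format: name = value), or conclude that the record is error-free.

step 6, r1 = 8

1. r1 = 6 - 7 = -1 (same as recorded)
2. r2 = -1 - -1 = 0 (checks out)
3. r2 = -1 (no discrepancy)
4. r3 = 7 - -1 = 8 (no discrepancy)
5. r1 = -(-1) = 1 (same as recorded)
6. r1 = 1 * 8 = 8 (a discrepancy with the record)
First incorrect step: 6; the correct value is r1 = 8.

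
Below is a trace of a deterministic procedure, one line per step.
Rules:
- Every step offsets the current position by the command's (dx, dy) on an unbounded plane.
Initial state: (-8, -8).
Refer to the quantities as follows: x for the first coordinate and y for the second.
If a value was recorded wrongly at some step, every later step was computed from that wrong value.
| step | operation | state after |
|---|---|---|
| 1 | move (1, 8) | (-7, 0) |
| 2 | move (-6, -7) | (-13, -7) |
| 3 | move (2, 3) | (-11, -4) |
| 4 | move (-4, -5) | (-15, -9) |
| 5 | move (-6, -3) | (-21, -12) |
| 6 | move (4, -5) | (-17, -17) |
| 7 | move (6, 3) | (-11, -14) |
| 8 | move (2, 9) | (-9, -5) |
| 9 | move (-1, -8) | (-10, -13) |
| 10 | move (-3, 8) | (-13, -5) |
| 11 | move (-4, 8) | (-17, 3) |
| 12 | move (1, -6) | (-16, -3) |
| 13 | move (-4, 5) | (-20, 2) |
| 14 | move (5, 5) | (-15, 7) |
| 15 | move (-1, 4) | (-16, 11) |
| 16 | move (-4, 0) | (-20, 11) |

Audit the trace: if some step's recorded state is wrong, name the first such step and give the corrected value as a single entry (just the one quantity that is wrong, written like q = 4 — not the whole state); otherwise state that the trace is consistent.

no error

step 1: x = -8 + (1) = -7, y = -8 + (8) = 0 -> verified
step 2: x = -7 + (-6) = -13, y = 0 + (-7) = -7 -> agrees with the trace
step 3: x = -13 + (2) = -11, y = -7 + (3) = -4 -> exactly as logged
step 4: x = -11 + (-4) = -15, y = -4 + (-5) = -9 -> agrees with the trace
step 5: x = -15 + (-6) = -21, y = -9 + (-3) = -12 -> consistent with the trace
step 6: x = -21 + (4) = -17, y = -12 + (-5) = -17 -> verified
step 7: x = -17 + (6) = -11, y = -17 + (3) = -14 -> consistent with the trace
step 8: x = -11 + (2) = -9, y = -14 + (9) = -5 -> agrees with the trace
step 9: x = -9 + (-1) = -10, y = -5 + (-8) = -13 -> exactly as logged
step 10: x = -10 + (-3) = -13, y = -13 + (8) = -5 -> confirmed correct
step 11: x = -13 + (-4) = -17, y = -5 + (8) = 3 -> verified
step 12: x = -17 + (1) = -16, y = 3 + (-6) = -3 -> in agreement
step 13: x = -16 + (-4) = -20, y = -3 + (5) = 2 -> checks out
step 14: x = -20 + (5) = -15, y = 2 + (5) = 7 -> confirmed correct
step 15: x = -15 + (-1) = -16, y = 7 + (4) = 11 -> checks out
step 16: x = -16 + (-4) = -20, y = 11 + (0) = 11 -> confirmed correct
All steps check out; nothing to correct.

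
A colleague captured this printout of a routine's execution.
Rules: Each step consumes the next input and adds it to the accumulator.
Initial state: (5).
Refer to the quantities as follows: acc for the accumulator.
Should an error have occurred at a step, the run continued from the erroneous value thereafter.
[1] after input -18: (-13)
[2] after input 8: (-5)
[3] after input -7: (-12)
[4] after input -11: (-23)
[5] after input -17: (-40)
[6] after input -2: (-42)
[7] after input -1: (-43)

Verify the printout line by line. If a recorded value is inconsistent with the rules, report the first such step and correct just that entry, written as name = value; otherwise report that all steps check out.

no error

Recomputing the run from the initial state:
step 1: acc = -13
step 2: acc = -5
step 3: acc = -12
step 4: acc = -23
step 5: acc = -40
step 6: acc = -42
step 7: acc = -43
This matches the printout at every step.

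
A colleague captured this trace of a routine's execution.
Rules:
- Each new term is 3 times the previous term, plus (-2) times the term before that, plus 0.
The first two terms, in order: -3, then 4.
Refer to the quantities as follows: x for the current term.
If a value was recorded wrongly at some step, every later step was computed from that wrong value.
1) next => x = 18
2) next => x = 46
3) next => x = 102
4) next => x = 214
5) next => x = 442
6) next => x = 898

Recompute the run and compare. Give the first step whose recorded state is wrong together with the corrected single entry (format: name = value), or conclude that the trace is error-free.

Step 1: x = 3*(4) + (-2)*(-3) + (0) = 18 — exactly as logged.
Step 2: x = 3*(18) + (-2)*(4) + (0) = 46 — consistent with the trace.
Step 3: x = 3*(46) + (-2)*(18) + (0) = 102 — no discrepancy.
Step 4: x = 3*(102) + (-2)*(46) + (0) = 214 — confirmed correct.
Step 5: x = 3*(214) + (-2)*(102) + (0) = 438 — first mismatch against the trace.
First deviation found at step 5; the corrected entry is x = 438.

step 5, x = 438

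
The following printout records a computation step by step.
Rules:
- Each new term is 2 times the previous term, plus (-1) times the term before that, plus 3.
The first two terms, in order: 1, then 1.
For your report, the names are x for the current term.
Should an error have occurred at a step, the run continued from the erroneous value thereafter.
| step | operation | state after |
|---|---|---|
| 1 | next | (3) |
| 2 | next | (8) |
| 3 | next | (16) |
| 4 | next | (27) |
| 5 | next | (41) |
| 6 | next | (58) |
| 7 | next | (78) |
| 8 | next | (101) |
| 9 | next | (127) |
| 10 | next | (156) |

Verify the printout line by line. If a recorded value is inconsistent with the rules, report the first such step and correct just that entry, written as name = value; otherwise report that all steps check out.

step 1: x = 2*(1) + (-1)*(1) + (3) = 4 -> this is not what the printout shows
So the first discrepancy is step 1, where the right value is x = 4.

step 1, x = 4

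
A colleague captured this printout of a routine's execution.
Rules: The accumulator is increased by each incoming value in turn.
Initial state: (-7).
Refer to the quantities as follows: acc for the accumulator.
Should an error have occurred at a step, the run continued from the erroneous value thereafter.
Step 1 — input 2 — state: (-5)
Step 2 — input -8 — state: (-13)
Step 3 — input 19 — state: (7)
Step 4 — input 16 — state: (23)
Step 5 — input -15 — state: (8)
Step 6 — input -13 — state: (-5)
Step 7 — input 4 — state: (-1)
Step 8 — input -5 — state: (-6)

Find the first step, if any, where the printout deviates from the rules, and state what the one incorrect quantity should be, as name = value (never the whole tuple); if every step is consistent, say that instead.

1. acc = -7 + 2 = -5 (consistent with the printout)
2. acc = -5 + -8 = -13 (checks out)
3. acc = -13 + 19 = 6 (the printout disagrees here)
That makes step 3 the first incorrect line — acc = 6 is what it should show.

step 3, acc = 6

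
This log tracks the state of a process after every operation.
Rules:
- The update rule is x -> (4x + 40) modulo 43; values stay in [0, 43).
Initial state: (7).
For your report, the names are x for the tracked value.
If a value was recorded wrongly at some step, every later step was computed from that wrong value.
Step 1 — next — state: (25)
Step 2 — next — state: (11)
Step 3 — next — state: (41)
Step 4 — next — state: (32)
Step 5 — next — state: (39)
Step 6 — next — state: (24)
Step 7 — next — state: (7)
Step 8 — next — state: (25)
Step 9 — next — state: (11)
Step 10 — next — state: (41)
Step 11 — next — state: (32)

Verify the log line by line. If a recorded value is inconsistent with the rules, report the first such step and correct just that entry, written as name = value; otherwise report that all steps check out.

Recomputing the run from the initial state:
step 1: x = 25
step 2: x = 11
step 3: x = 41
step 4: x = 32
step 5: x = 39
step 6: x = 24
step 7: x = 7
step 8: x = 25
step 9: x = 11
step 10: x = 41
step 11: x = 32
This matches the log at every step.

no error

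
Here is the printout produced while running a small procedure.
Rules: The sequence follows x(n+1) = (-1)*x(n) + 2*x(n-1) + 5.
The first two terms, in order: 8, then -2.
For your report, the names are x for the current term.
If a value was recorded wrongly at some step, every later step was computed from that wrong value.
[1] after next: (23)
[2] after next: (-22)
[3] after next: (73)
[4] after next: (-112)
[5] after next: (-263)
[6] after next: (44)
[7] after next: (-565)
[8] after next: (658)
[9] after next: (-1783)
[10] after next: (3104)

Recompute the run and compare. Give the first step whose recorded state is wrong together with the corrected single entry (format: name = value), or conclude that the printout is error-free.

step 5, x = 263

Step 1: x = -1*(-2) + (2)*(8) + (5) = 23 — exactly as logged.
Step 2: x = -1*(23) + (2)*(-2) + (5) = -22 — no discrepancy.
Step 3: x = -1*(-22) + (2)*(23) + (5) = 73 — confirmed correct.
Step 4: x = -1*(73) + (2)*(-22) + (5) = -112 — matches.
Step 5: x = -1*(-112) + (2)*(73) + (5) = 263 — the printout disagrees here.
The earliest wrong entry is at step 5: it should read x = 263.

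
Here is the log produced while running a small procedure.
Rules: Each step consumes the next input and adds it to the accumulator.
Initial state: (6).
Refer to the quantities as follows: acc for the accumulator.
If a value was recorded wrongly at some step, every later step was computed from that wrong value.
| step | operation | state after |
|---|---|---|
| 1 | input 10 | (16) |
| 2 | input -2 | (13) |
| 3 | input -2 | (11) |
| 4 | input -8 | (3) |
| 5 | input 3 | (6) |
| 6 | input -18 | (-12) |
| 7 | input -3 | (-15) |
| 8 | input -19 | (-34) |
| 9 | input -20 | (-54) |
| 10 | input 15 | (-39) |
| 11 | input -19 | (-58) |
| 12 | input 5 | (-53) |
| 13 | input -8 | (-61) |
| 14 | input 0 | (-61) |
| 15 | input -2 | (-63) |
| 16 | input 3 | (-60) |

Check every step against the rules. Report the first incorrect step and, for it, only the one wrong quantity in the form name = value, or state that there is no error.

step 2, acc = 14

Step 1: acc = 6 + 10 = 16 — agrees with the log.
Step 2: acc = 16 + -2 = 14 — first mismatch against the log.
Step 2 is the first one off; corrected, acc = 14.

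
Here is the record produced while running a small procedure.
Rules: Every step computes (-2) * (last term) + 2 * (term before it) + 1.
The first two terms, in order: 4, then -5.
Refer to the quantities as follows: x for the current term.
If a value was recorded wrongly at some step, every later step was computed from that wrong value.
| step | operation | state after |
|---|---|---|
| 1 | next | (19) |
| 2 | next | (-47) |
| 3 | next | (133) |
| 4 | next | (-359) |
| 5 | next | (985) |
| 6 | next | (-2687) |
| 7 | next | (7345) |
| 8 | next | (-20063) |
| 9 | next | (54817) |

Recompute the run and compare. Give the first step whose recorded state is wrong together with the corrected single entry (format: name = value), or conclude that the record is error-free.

1. x = -2*(-5) + (2)*(4) + (1) = 19 (same as recorded)
2. x = -2*(19) + (2)*(-5) + (1) = -47 (same as recorded)
3. x = -2*(-47) + (2)*(19) + (1) = 133 (agrees with the record)
4. x = -2*(133) + (2)*(-47) + (1) = -359 (verified)
5. x = -2*(-359) + (2)*(133) + (1) = 985 (same as recorded)
6. x = -2*(985) + (2)*(-359) + (1) = -2687 (consistent with the record)
7. x = -2*(-2687) + (2)*(985) + (1) = 7345 (checks out)
8. x = -2*(7345) + (2)*(-2687) + (1) = -20063 (no discrepancy)
9. x = -2*(-20063) + (2)*(7345) + (1) = 54817 (agrees with the record)
Nothing is out of place; the run is error-free.

no error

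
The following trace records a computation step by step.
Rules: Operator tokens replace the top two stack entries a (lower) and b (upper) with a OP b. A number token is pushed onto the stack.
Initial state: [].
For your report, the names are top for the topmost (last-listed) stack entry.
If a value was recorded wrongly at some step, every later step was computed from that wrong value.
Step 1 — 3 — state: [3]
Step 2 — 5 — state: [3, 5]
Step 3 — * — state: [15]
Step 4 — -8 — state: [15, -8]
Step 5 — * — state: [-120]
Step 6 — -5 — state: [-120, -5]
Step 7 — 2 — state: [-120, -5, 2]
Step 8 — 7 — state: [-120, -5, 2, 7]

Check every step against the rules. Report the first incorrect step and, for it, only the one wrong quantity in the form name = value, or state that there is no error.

no error

Step 1: push 3: top = 3 — consistent with the trace.
Step 2: push 5: top = 5 — exactly as logged.
Step 3: 3 * 5 = 15 — no discrepancy.
Step 4: push -8: top = -8 — agrees with the trace.
Step 5: 15 * -8 = -120 — no discrepancy.
Step 6: push -5: top = -5 — in agreement.
Step 7: push 2: top = 2 — matches.
Step 8: push 7: top = 7 — agrees with the trace.
Each recorded entry agrees with the recomputation.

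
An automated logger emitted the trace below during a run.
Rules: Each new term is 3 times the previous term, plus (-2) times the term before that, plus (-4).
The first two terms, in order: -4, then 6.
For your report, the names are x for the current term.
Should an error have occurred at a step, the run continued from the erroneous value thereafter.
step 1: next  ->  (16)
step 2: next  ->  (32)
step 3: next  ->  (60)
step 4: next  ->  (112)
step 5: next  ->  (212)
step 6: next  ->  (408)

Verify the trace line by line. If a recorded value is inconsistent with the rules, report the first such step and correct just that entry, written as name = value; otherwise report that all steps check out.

step 1, x = 22

Recomputing the run from the initial state:
step 1: x = 22
step 2: x = 50
step 3: x = 102
step 4: x = 202
step 5: x = 398
step 6: x = 786
The first disagreement with the trace is at step 1, where the value should be x = 22.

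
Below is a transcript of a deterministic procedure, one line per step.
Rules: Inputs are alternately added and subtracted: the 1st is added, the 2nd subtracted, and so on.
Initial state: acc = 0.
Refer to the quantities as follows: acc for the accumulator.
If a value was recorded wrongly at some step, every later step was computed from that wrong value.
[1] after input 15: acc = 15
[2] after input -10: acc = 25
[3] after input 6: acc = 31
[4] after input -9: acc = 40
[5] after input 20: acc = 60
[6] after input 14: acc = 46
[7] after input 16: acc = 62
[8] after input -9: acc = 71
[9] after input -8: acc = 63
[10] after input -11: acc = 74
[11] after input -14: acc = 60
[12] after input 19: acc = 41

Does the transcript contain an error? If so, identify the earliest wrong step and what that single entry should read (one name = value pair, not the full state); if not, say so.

Recomputing the run from the initial state:
step 1: acc = 15
step 2: acc = 25
step 3: acc = 31
step 4: acc = 40
step 5: acc = 60
step 6: acc = 46
step 7: acc = 62
step 8: acc = 71
step 9: acc = 63
step 10: acc = 74
step 11: acc = 60
step 12: acc = 41
This matches the transcript at every step.

no error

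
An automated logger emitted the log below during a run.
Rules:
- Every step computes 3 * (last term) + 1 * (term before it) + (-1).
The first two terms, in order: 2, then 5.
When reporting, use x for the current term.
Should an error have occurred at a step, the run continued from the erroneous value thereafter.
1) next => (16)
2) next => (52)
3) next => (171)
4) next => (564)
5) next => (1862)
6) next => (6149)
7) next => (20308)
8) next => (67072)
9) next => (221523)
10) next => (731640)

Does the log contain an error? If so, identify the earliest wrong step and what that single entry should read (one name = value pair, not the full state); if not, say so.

no error

Recomputing the run from the initial state:
step 1: x = 16
step 2: x = 52
step 3: x = 171
step 4: x = 564
step 5: x = 1862
step 6: x = 6149
step 7: x = 20308
step 8: x = 67072
step 9: x = 221523
step 10: x = 731640
This matches the log at every step.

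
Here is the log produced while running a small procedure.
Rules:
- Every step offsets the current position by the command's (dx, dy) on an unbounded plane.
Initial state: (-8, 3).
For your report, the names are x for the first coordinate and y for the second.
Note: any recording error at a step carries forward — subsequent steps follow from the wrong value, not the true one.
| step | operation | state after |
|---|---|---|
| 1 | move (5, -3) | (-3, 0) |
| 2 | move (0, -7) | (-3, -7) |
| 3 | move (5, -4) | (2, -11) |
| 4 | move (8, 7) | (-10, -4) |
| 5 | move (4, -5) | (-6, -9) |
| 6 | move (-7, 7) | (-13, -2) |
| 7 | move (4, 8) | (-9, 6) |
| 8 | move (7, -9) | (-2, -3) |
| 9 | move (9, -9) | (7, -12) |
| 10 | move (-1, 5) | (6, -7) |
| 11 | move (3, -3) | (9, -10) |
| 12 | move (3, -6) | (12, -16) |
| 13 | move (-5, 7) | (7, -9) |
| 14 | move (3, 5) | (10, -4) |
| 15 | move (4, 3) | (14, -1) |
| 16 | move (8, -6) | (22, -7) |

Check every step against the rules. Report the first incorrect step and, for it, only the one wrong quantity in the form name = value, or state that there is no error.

Step 1: x = -8 + (5) = -3, y = 3 + (-3) = 0 — matches.
Step 2: x = -3 + (0) = -3, y = 0 + (-7) = -7 — in agreement.
Step 3: x = -3 + (5) = 2, y = -7 + (-4) = -11 — checks out.
Step 4: x = 2 + (8) = 10, y = -11 + (7) = -4 — a discrepancy with the log.
First incorrect step: 4; the correct value is x = 10.

step 4, x = 10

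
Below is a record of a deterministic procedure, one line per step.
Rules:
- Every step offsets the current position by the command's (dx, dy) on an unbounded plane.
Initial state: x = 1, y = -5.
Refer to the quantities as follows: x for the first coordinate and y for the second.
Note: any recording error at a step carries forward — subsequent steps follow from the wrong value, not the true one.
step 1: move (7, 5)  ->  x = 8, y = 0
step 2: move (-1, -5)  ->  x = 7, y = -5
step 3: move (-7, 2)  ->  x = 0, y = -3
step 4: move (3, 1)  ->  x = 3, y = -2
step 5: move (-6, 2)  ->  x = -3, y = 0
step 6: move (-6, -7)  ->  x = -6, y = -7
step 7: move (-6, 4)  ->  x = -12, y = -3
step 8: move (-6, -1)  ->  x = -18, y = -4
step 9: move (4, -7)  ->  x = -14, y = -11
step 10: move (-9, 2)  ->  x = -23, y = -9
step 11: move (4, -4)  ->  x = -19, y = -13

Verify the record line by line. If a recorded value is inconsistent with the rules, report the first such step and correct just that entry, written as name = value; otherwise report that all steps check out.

step 1: x = 1 + (7) = 8, y = -5 + (5) = 0 -> matches
step 2: x = 8 + (-1) = 7, y = 0 + (-5) = -5 -> matches
step 3: x = 7 + (-7) = 0, y = -5 + (2) = -3 -> agrees with the record
step 4: x = 0 + (3) = 3, y = -3 + (1) = -2 -> confirmed correct
step 5: x = 3 + (-6) = -3, y = -2 + (2) = 0 -> consistent with the record
step 6: x = -3 + (-6) = -9, y = 0 + (-7) = -7 -> the recorded entry deviates here
Step 6 is the first one off; corrected, x = -9.

step 6, x = -9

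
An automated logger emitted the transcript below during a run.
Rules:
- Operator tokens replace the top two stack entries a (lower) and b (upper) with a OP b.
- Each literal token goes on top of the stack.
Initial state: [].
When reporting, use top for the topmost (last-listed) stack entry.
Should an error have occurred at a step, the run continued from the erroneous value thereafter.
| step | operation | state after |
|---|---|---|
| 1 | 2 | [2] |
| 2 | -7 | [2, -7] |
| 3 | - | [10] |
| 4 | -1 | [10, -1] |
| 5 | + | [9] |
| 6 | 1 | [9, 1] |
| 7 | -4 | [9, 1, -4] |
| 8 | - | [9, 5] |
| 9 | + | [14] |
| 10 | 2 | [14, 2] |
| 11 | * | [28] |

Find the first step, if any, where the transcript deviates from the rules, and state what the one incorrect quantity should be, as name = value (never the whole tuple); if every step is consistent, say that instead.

step 3, top = 9

step 1: push 2: top = 2 -> in agreement
step 2: push -7: top = -7 -> matches
step 3: 2 - -7 = 9 -> not what was recorded
First deviation found at step 3; the corrected entry is top = 9.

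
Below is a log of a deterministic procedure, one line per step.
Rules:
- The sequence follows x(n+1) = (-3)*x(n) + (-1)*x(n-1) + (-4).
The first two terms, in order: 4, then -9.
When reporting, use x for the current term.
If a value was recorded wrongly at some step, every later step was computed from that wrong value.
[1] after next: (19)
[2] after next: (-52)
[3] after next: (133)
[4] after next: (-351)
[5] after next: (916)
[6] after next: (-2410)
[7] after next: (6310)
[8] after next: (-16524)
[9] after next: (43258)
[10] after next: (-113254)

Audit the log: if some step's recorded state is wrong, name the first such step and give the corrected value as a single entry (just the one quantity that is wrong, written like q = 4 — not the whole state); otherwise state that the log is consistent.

step 1: x = -3*(-9) + (-1)*(4) + (-4) = 19 -> in agreement
step 2: x = -3*(19) + (-1)*(-9) + (-4) = -52 -> matches
step 3: x = -3*(-52) + (-1)*(19) + (-4) = 133 -> no discrepancy
step 4: x = -3*(133) + (-1)*(-52) + (-4) = -351 -> consistent with the log
step 5: x = -3*(-351) + (-1)*(133) + (-4) = 916 -> agrees with the log
step 6: x = -3*(916) + (-1)*(-351) + (-4) = -2401 -> the log has a different value
The audit stops at step 6: the recorded entry is wrong and should be x = -2401.

step 6, x = -2401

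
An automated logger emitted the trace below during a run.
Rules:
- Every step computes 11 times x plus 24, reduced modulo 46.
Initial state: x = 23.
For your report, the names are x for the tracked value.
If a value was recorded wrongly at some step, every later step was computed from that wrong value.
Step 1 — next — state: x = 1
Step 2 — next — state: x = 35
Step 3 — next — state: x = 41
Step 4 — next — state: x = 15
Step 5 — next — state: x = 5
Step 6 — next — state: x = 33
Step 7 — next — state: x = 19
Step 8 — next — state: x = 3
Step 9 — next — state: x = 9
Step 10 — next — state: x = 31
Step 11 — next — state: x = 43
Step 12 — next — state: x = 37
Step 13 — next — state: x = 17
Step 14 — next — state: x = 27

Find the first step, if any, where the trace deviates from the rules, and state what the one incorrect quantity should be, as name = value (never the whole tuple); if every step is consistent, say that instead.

step 1: x = (11*23 + 24) mod 46 = 1 -> consistent with the trace
step 2: x = (11*1 + 24) mod 46 = 35 -> agrees with the trace
step 3: x = (11*35 + 24) mod 46 = 41 -> exactly as logged
step 4: x = (11*41 + 24) mod 46 = 15 -> checks out
step 5: x = (11*15 + 24) mod 46 = 5 -> in agreement
step 6: x = (11*5 + 24) mod 46 = 33 -> consistent with the trace
step 7: x = (11*33 + 24) mod 46 = 19 -> same as recorded
step 8: x = (11*19 + 24) mod 46 = 3 -> same as recorded
step 9: x = (11*3 + 24) mod 46 = 11 -> the trace disagrees here
First incorrect step: 9; the correct value is x = 11.

step 9, x = 11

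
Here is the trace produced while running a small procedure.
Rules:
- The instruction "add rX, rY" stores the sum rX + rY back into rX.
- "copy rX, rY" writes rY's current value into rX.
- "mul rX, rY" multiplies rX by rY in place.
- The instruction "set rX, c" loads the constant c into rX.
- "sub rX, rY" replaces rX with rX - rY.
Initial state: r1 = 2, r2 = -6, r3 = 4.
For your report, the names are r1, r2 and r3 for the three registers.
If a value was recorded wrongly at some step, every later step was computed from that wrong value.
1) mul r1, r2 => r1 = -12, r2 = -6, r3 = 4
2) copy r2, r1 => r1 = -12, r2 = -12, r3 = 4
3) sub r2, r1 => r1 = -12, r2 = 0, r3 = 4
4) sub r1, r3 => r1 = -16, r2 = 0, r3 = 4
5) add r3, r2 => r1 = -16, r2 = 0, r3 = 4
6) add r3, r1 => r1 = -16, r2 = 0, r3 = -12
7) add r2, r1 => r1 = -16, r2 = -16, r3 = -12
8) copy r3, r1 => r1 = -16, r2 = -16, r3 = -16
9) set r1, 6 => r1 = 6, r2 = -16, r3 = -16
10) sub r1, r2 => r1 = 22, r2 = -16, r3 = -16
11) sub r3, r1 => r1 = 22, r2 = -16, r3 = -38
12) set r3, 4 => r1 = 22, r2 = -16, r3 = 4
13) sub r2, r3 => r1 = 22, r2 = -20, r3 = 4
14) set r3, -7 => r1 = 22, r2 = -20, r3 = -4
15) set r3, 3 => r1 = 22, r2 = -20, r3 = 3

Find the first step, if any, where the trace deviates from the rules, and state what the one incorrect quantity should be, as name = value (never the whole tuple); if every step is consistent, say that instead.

Recomputing the run from the initial state:
step 1: r1 = -12, r2 = -6, r3 = 4
step 2: r1 = -12, r2 = -12, r3 = 4
step 3: r1 = -12, r2 = 0, r3 = 4
step 4: r1 = -16, r2 = 0, r3 = 4
step 5: r1 = -16, r2 = 0, r3 = 4
step 6: r1 = -16, r2 = 0, r3 = -12
step 7: r1 = -16, r2 = -16, r3 = -12
step 8: r1 = -16, r2 = -16, r3 = -16
step 9: r1 = 6, r2 = -16, r3 = -16
step 10: r1 = 22, r2 = -16, r3 = -16
step 11: r1 = 22, r2 = -16, r3 = -38
step 12: r1 = 22, r2 = -16, r3 = 4
step 13: r1 = 22, r2 = -20, r3 = 4
step 14: r1 = 22, r2 = -20, r3 = -7
step 15: r1 = 22, r2 = -20, r3 = 3
The first disagreement with the trace is at step 14, where the value should be r3 = -7.

step 14, r3 = -7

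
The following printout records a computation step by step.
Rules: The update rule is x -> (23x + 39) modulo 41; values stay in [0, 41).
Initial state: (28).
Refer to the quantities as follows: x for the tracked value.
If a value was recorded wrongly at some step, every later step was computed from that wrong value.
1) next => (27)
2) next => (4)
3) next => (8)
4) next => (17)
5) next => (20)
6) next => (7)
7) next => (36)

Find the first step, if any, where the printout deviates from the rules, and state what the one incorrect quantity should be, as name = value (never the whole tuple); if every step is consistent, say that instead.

1. x = (23*28 + 39) mod 41 = 27 (verified)
2. x = (23*27 + 39) mod 41 = 4 (same as recorded)
3. x = (23*4 + 39) mod 41 = 8 (confirmed correct)
4. x = (23*8 + 39) mod 41 = 18 (the entry is off here)
The audit stops at step 4: the recorded entry is wrong and should be x = 18.

step 4, x = 18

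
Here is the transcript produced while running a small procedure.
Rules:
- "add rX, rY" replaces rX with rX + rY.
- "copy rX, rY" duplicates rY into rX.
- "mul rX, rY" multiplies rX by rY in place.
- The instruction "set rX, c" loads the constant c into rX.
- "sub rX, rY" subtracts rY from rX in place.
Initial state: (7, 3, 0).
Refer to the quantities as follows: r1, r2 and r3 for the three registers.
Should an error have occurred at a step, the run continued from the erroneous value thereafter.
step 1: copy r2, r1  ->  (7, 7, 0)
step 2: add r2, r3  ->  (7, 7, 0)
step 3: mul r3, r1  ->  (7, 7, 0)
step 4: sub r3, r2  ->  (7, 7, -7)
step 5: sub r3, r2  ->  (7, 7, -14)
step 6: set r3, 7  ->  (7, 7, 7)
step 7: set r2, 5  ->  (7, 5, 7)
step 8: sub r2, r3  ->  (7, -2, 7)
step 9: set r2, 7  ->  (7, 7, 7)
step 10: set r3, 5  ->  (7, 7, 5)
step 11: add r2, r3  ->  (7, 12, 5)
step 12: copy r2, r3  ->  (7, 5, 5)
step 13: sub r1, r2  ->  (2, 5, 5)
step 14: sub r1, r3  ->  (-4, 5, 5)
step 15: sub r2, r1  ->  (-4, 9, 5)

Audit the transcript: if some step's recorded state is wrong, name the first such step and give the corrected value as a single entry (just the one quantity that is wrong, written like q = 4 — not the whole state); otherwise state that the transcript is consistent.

Step 1: r2 = 7 — checks out.
Step 2: r2 = 7 + 0 = 7 — verified.
Step 3: r3 = 0 * 7 = 0 — exactly as logged.
Step 4: r3 = 0 - 7 = -7 — confirmed correct.
Step 5: r3 = -7 - 7 = -14 — same as recorded.
Step 6: r3 = 7 — agrees with the transcript.
Step 7: r2 = 5 — in agreement.
Step 8: r2 = 5 - 7 = -2 — verified.
Step 9: r2 = 7 — verified.
Step 10: r3 = 5 — checks out.
Step 11: r2 = 7 + 5 = 12 — checks out.
Step 12: r2 = 5 — no discrepancy.
Step 13: r1 = 7 - 5 = 2 — matches.
Step 14: r1 = 2 - 5 = -3 — a discrepancy with the transcript.
Step 14 is the first one off; corrected, r1 = -3.

step 14, r1 = -3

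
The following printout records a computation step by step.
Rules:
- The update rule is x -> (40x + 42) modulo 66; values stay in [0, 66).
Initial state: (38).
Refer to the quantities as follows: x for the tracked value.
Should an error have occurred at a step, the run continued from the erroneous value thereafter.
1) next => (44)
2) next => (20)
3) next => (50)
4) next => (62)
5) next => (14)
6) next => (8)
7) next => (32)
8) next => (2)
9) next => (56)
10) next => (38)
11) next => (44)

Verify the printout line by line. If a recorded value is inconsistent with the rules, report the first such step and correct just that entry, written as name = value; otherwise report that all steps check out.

no error

Step 1: x = (40*38 + 42) mod 66 = 44 — agrees with the printout.
Step 2: x = (40*44 + 42) mod 66 = 20 — in agreement.
Step 3: x = (40*20 + 42) mod 66 = 50 — consistent with the printout.
Step 4: x = (40*50 + 42) mod 66 = 62 — verified.
Step 5: x = (40*62 + 42) mod 66 = 14 — matches.
Step 6: x = (40*14 + 42) mod 66 = 8 — checks out.
Step 7: x = (40*8 + 42) mod 66 = 32 — in agreement.
Step 8: x = (40*32 + 42) mod 66 = 2 — exactly as logged.
Step 9: x = (40*2 + 42) mod 66 = 56 — verified.
Step 10: x = (40*56 + 42) mod 66 = 38 — same as recorded.
Step 11: x = (40*38 + 42) mod 66 = 44 — consistent with the printout.
The recomputation confirms every line.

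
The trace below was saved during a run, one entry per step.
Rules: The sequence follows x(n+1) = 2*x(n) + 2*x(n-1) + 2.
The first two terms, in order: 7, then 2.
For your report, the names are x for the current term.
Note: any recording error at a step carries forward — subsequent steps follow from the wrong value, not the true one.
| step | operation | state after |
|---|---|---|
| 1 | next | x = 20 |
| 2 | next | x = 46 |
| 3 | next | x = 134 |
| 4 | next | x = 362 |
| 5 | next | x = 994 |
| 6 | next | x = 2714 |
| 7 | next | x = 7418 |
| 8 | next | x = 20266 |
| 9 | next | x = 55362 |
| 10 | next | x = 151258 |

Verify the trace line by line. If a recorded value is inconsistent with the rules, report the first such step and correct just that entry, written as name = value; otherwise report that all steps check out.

Recomputing the run from the initial state:
step 1: x = 20
step 2: x = 46
step 3: x = 134
step 4: x = 362
step 5: x = 994
step 6: x = 2714
step 7: x = 7418
step 8: x = 20266
step 9: x = 55370
step 10: x = 151274
The first disagreement with the trace is at step 9, where the value should be x = 55370.

step 9, x = 55370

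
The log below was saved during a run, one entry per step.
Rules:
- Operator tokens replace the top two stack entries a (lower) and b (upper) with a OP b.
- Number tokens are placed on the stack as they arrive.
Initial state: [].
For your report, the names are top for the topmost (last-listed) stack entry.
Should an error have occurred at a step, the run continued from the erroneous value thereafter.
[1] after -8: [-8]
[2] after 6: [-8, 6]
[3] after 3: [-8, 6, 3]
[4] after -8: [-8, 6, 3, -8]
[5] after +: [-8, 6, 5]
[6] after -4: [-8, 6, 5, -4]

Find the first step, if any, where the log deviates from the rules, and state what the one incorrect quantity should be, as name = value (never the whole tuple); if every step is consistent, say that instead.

step 1: push -8: top = -8 -> verified
step 2: push 6: top = 6 -> exactly as logged
step 3: push 3: top = 3 -> exactly as logged
step 4: push -8: top = -8 -> confirmed correct
step 5: 3 + -8 = -5 -> the log disagrees here
That makes step 5 the first incorrect line — top = -5 is what it should show.

step 5, top = -5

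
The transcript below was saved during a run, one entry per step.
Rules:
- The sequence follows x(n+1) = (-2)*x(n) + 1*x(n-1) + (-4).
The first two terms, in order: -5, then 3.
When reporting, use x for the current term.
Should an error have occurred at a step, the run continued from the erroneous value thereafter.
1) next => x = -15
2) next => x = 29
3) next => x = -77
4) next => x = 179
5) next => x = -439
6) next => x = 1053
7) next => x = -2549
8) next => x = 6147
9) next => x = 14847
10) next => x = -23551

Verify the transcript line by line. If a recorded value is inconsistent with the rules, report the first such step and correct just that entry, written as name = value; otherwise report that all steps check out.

Recomputing the run from the initial state:
step 1: x = -15
step 2: x = 29
step 3: x = -77
step 4: x = 179
step 5: x = -439
step 6: x = 1053
step 7: x = -2549
step 8: x = 6147
step 9: x = -14847
step 10: x = 35837
The first disagreement with the transcript is at step 9, where the value should be x = -14847.

step 9, x = -14847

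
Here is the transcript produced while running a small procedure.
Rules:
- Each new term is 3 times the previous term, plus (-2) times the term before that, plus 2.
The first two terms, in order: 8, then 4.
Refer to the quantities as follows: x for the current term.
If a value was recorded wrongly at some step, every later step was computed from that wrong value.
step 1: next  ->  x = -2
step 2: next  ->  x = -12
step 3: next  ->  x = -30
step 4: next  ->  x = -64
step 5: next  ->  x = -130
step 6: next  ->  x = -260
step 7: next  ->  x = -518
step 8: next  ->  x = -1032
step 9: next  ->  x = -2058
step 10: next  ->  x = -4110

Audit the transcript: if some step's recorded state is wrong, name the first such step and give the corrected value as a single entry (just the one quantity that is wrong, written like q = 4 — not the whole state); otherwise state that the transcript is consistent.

step 1: x = 3*(4) + (-2)*(8) + (2) = -2 -> verified
step 2: x = 3*(-2) + (-2)*(4) + (2) = -12 -> exactly as logged
step 3: x = 3*(-12) + (-2)*(-2) + (2) = -30 -> agrees with the transcript
step 4: x = 3*(-30) + (-2)*(-12) + (2) = -64 -> verified
step 5: x = 3*(-64) + (-2)*(-30) + (2) = -130 -> verified
step 6: x = 3*(-130) + (-2)*(-64) + (2) = -260 -> no discrepancy
step 7: x = 3*(-260) + (-2)*(-130) + (2) = -518 -> exactly as logged
step 8: x = 3*(-518) + (-2)*(-260) + (2) = -1032 -> checks out
step 9: x = 3*(-1032) + (-2)*(-518) + (2) = -2058 -> same as recorded
step 10: x = 3*(-2058) + (-2)*(-1032) + (2) = -4108 -> a discrepancy with the transcript
The audit stops at step 10: the recorded entry is wrong and should be x = -4108.

step 10, x = -4108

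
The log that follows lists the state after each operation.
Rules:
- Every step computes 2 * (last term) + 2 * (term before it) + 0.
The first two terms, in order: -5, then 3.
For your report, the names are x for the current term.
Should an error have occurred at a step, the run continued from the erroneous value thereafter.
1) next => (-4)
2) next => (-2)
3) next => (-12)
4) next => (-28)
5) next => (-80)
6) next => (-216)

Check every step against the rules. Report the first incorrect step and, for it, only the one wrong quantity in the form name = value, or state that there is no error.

step 1: x = 2*(3) + (2)*(-5) + (0) = -4 -> matches
step 2: x = 2*(-4) + (2)*(3) + (0) = -2 -> consistent with the log
step 3: x = 2*(-2) + (2)*(-4) + (0) = -12 -> consistent with the log
step 4: x = 2*(-12) + (2)*(-2) + (0) = -28 -> consistent with the log
step 5: x = 2*(-28) + (2)*(-12) + (0) = -80 -> confirmed correct
step 6: x = 2*(-80) + (2)*(-28) + (0) = -216 -> agrees with the log
Nothing is out of place; the run is error-free.

no error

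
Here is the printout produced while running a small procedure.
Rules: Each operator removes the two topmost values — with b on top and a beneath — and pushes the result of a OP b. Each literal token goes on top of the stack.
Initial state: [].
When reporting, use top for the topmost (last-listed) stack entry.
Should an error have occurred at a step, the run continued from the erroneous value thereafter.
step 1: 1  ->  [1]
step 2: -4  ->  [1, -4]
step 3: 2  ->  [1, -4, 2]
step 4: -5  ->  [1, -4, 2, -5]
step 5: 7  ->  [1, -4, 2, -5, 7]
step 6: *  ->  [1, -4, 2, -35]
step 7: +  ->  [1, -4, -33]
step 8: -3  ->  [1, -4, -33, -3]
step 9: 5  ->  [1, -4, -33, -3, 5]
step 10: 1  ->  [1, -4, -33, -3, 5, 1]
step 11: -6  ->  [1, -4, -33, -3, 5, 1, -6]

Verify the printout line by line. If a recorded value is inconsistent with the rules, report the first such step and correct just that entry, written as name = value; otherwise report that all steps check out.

step 1: push 1: top = 1 -> verified
step 2: push -4: top = -4 -> agrees with the printout
step 3: push 2: top = 2 -> in agreement
step 4: push -5: top = -5 -> no discrepancy
step 5: push 7: top = 7 -> in agreement
step 6: -5 * 7 = -35 -> same as recorded
step 7: 2 + -35 = -33 -> consistent with the printout
step 8: push -3: top = -3 -> checks out
step 9: push 5: top = 5 -> checks out
step 10: push 1: top = 1 -> agrees with the printout
step 11: push -6: top = -6 -> verified
The whole run recomputes cleanly — no discrepancies.

no error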